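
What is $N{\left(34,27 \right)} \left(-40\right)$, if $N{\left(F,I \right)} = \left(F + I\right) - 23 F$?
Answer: $28840$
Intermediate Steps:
$N{\left(F,I \right)} = I - 22 F$
$N{\left(34,27 \right)} \left(-40\right) = \left(27 - 748\right) \left(-40\right) = \left(-721\right) \left(-40\right) = 28840$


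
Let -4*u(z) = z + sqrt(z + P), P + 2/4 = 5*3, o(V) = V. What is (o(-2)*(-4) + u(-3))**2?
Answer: (70 - sqrt(46))**2/64 ≈ 62.445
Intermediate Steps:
P = 29/2 (P = -1/2 + 5*3 = -1/2 + 15 = 29/2 ≈ 14.500)
u(z) = -z/4 - sqrt(29/2 + z)/4 (u(z) = -(z + sqrt(z + 29/2))/4 = -(z + sqrt(29/2 + z))/4 = -z/4 - sqrt(29/2 + z)/4)
(o(-2)*(-4) + u(-3))**2 = (-2*(-4) + (-1/4*(-3) - sqrt(58 + 4*(-3))/8))**2 = (8 + (3/4 - sqrt(58 - 12)/8))**2 = (8 + (3/4 - sqrt(46)/8))**2 = (35/4 - sqrt(46)/8)**2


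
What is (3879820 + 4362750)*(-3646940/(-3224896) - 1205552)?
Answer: -4005658409017988205/403112 ≈ -9.9368e+12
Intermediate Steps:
(3879820 + 4362750)*(-3646940/(-3224896) - 1205552) = 8242570*(-3646940*(-1/3224896) - 1205552) = 8242570*(911735/806224 - 1205552) = 8242570*(-971944043913/806224) = -4005658409017988205/403112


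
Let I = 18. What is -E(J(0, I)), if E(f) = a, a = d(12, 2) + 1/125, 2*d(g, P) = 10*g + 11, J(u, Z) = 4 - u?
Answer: -16377/250 ≈ -65.508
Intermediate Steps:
d(g, P) = 11/2 + 5*g (d(g, P) = (10*g + 11)/2 = (11 + 10*g)/2 = 11/2 + 5*g)
a = 16377/250 (a = (11/2 + 5*12) + 1/125 = (11/2 + 60) + 1/125 = 131/2 + 1/125 = 16377/250 ≈ 65.508)
E(f) = 16377/250
-E(J(0, I)) = -1*16377/250 = -16377/250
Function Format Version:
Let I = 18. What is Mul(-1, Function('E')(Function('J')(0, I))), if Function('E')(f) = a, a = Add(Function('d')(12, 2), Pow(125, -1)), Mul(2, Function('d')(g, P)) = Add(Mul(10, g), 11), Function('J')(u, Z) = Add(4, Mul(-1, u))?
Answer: Rational(-16377, 250) ≈ -65.508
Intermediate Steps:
Function('d')(g, P) = Add(Rational(11, 2), Mul(5, g)) (Function('d')(g, P) = Mul(Rational(1, 2), Add(Mul(10, g), 11)) = Mul(Rational(1, 2), Add(11, Mul(10, g))) = Add(Rational(11, 2), Mul(5, g)))
a = Rational(16377, 250) (a = Add(Add(Rational(11, 2), Mul(5, 12)), Pow(125, -1)) = Add(Add(Rational(11, 2), 60), Rational(1, 125)) = Add(Rational(131, 2), Rational(1, 125)) = Rational(16377, 250) ≈ 65.508)
Function('E')(f) = Rational(16377, 250)
Mul(-1, Function('E')(Function('J')(0, I))) = Mul(-1, Rational(16377, 250)) = Rational(-16377, 250)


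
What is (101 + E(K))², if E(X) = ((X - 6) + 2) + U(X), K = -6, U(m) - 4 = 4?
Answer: 9801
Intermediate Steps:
U(m) = 8 (U(m) = 4 + 4 = 8)
E(X) = 4 + X (E(X) = ((X - 6) + 2) + 8 = ((-6 + X) + 2) + 8 = (-4 + X) + 8 = 4 + X)
(101 + E(K))² = (101 + (4 - 6))² = (101 - 2)² = 99² = 9801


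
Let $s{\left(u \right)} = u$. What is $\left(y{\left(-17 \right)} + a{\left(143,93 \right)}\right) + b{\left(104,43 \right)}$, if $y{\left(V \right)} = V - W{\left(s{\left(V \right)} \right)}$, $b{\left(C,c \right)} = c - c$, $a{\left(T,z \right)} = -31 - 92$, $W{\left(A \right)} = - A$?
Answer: $-157$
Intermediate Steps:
$a{\left(T,z \right)} = -123$ ($a{\left(T,z \right)} = -31 - 92 = -123$)
$b{\left(C,c \right)} = 0$
$y{\left(V \right)} = 2 V$ ($y{\left(V \right)} = V - - V = V + V = 2 V$)
$\left(y{\left(-17 \right)} + a{\left(143,93 \right)}\right) + b{\left(104,43 \right)} = \left(2 \left(-17\right) - 123\right) + 0 = \left(-34 - 123\right) + 0 = -157 + 0 = -157$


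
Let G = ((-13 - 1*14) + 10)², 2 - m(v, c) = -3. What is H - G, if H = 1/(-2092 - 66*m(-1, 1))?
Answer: -699959/2422 ≈ -289.00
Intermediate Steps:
m(v, c) = 5 (m(v, c) = 2 - 1*(-3) = 2 + 3 = 5)
G = 289 (G = ((-13 - 14) + 10)² = (-27 + 10)² = (-17)² = 289)
H = -1/2422 (H = 1/(-2092 - 66*5) = 1/(-2092 - 330) = 1/(-2422) = -1/2422 ≈ -0.00041288)
H - G = -1/2422 - 1*289 = -1/2422 - 289 = -699959/2422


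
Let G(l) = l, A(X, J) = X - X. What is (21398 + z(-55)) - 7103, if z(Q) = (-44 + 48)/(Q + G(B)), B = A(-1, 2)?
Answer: 786221/55 ≈ 14295.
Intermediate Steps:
A(X, J) = 0
B = 0
z(Q) = 4/Q (z(Q) = (-44 + 48)/(Q + 0) = 4/Q)
(21398 + z(-55)) - 7103 = (21398 + 4/(-55)) - 7103 = (21398 + 4*(-1/55)) - 7103 = (21398 - 4/55) - 7103 = 1176886/55 - 7103 = 786221/55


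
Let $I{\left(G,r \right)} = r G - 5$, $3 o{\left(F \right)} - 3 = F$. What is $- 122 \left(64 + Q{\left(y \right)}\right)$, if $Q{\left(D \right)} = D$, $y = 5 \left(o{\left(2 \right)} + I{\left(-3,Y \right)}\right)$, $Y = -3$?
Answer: $- \frac{33794}{3} \approx -11265.0$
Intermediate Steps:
$o{\left(F \right)} = 1 + \frac{F}{3}$
$I{\left(G,r \right)} = -5 + G r$ ($I{\left(G,r \right)} = G r - 5 = -5 + G r$)
$y = \frac{85}{3}$ ($y = 5 \left(\left(1 + \frac{1}{3} \cdot 2\right) - -4\right) = 5 \left(\left(1 + \frac{2}{3}\right) + \left(-5 + 9\right)\right) = 5 \left(\frac{5}{3} + 4\right) = 5 \cdot \frac{17}{3} = \frac{85}{3} \approx 28.333$)
$- 122 \left(64 + Q{\left(y \right)}\right) = - 122 \left(64 + \frac{85}{3}\right) = \left(-122\right) \frac{277}{3} = - \frac{33794}{3}$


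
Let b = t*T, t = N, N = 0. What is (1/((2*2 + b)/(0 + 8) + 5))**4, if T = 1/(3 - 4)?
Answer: 16/14641 ≈ 0.0010928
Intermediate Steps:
t = 0
T = -1 (T = 1/(-1) = -1)
b = 0 (b = 0*(-1) = 0)
(1/((2*2 + b)/(0 + 8) + 5))**4 = (1/((2*2 + 0)/(0 + 8) + 5))**4 = (1/((4 + 0)/8 + 5))**4 = (1/(4*(1/8) + 5))**4 = (1/(1/2 + 5))**4 = (1/(11/2))**4 = (2/11)**4 = 16/14641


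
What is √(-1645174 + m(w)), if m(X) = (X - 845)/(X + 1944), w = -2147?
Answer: 107*I*√5921510/203 ≈ 1282.6*I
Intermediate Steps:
m(X) = (-845 + X)/(1944 + X)
√(-1645174 + m(w)) = √(-1645174 + (-845 - 2147)/(1944 - 2147)) = √(-1645174 - 2992/(-203)) = √(-1645174 - 1/203*(-2992)) = √(-1645174 + 2992/203) = √(-333967330/203) = 107*I*√5921510/203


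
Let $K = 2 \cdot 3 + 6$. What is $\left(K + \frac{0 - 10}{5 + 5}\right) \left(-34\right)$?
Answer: $-374$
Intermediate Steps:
$K = 12$ ($K = 6 + 6 = 12$)
$\left(K + \frac{0 - 10}{5 + 5}\right) \left(-34\right) = \left(12 + \frac{0 - 10}{5 + 5}\right) \left(-34\right) = \left(12 - \frac{10}{10}\right) \left(-34\right) = \left(12 - 1\right) \left(-34\right) = 11 \left(-34\right) = -374$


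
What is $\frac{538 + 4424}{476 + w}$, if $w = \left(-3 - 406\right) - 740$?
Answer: $- \frac{4962}{673} \approx -7.373$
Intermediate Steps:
$w = -1149$ ($w = -409 - 740 = -1149$)
$\frac{538 + 4424}{476 + w} = \frac{538 + 4424}{476 - 1149} = \frac{4962}{-673} = 4962 \left(- \frac{1}{673}\right) = - \frac{4962}{673}$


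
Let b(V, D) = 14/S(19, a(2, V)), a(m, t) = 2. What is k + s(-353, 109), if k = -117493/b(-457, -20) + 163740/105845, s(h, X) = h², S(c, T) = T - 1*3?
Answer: 39417538683/296366 ≈ 1.3300e+5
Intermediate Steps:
S(c, T) = -3 + T (S(c, T) = T - 3 = -3 + T)
b(V, D) = -14 (b(V, D) = 14/(-3 + 2) = 14/(-1) = 14*(-1) = -14)
k = 2487667789/296366 (k = -117493/(-14) + 163740/105845 = -117493*(-1/14) + 163740*(1/105845) = 117493/14 + 32748/21169 = 2487667789/296366 ≈ 8393.9)
k + s(-353, 109) = 2487667789/296366 + (-353)² = 2487667789/296366 + 124609 = 39417538683/296366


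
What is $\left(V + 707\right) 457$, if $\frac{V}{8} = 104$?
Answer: $703323$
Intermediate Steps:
$V = 832$ ($V = 8 \cdot 104 = 832$)
$\left(V + 707\right) 457 = \left(832 + 707\right) 457 = 1539 \cdot 457 = 703323$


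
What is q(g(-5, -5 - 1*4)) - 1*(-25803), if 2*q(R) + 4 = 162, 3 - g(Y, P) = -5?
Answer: 25882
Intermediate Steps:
g(Y, P) = 8 (g(Y, P) = 3 - 1*(-5) = 3 + 5 = 8)
q(R) = 79 (q(R) = -2 + (½)*162 = -2 + 81 = 79)
q(g(-5, -5 - 1*4)) - 1*(-25803) = 79 - 1*(-25803) = 79 + 25803 = 25882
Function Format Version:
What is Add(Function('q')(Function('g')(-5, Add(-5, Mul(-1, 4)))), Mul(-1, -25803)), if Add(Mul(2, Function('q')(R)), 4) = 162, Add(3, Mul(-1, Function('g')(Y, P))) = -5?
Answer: 25882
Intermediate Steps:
Function('g')(Y, P) = 8 (Function('g')(Y, P) = Add(3, Mul(-1, -5)) = Add(3, 5) = 8)
Function('q')(R) = 79 (Function('q')(R) = Add(-2, Mul(Rational(1, 2), 162)) = Add(-2, 81) = 79)
Add(Function('q')(Function('g')(-5, Add(-5, Mul(-1, 4)))), Mul(-1, -25803)) = Add(79, Mul(-1, -25803)) = Add(79, 25803) = 25882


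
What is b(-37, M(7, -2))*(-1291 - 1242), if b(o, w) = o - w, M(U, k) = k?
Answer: 88655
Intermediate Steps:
b(-37, M(7, -2))*(-1291 - 1242) = (-37 - 1*(-2))*(-1291 - 1242) = (-37 + 2)*(-2533) = -35*(-2533) = 88655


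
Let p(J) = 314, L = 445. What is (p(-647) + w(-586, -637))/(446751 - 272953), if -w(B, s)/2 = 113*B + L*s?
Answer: 349840/86899 ≈ 4.0258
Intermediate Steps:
w(B, s) = -890*s - 226*B (w(B, s) = -2*(113*B + 445*s) = -890*s - 226*B)
(p(-647) + w(-586, -637))/(446751 - 272953) = (314 + (-890*(-637) - 226*(-586)))/(446751 - 272953) = (314 + (566930 + 132436))/173798 = (314 + 699366)*(1/173798) = 699680*(1/173798) = 349840/86899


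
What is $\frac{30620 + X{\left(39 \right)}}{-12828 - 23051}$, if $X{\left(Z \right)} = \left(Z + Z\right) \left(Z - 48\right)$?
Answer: $- \frac{29918}{35879} \approx -0.83386$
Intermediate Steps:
$X{\left(Z \right)} = 2 Z \left(-48 + Z\right)$
$\frac{30620 + X{\left(39 \right)}}{-12828 - 23051} = \frac{30620 + 2 \cdot 39 \left(-48 + 39\right)}{-12828 - 23051} = \frac{30620 + 2 \cdot 39 \left(-9\right)}{-35879} = \left(30620 - 702\right) \left(- \frac{1}{35879}\right) = 29918 \left(- \frac{1}{35879}\right) = - \frac{29918}{35879}$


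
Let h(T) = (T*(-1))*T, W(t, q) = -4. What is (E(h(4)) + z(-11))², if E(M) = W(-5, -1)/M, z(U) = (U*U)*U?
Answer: 28334329/16 ≈ 1.7709e+6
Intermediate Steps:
h(T) = -T² (h(T) = (-T)*T = -T²)
z(U) = U³ (z(U) = U²*U = U³)
E(M) = -4/M
(E(h(4)) + z(-11))² = (-4/((-1*4²)) + (-11)³)² = (-4/((-1*16)) - 1331)² = (-4/(-16) - 1331)² = (-4*(-1/16) - 1331)² = (¼ - 1331)² = (-5323/4)² = 28334329/16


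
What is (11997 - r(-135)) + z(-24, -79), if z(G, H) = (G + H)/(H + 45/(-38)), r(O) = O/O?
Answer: 36555726/3047 ≈ 11997.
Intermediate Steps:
r(O) = 1
z(G, H) = (G + H)/(-45/38 + H) (z(G, H) = (G + H)/(H + 45*(-1/38)) = (G + H)/(H - 45/38) = (G + H)/(-45/38 + H))
(11997 - r(-135)) + z(-24, -79) = (11997 - 1*1) + 38*(-24 - 79)/(-45 + 38*(-79)) = (11997 - 1) + 38*(-103)/(-45 - 3002) = 11996 + 38*(-103)/(-3047) = 11996 + 38*(-1/3047)*(-103) = 11996 + 3914/3047 = 36555726/3047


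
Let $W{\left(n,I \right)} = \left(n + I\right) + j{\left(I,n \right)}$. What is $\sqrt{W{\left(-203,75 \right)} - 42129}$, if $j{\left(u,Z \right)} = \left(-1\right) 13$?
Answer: $i \sqrt{42270} \approx 205.6 i$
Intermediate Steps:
$j{\left(u,Z \right)} = -13$
$W{\left(n,I \right)} = -13 + I + n$ ($W{\left(n,I \right)} = \left(n + I\right) - 13 = \left(I + n\right) - 13 = -13 + I + n$)
$\sqrt{W{\left(-203,75 \right)} - 42129} = \sqrt{\left(-13 + 75 - 203\right) - 42129} = \sqrt{-141 - 42129} = \sqrt{-42270} = i \sqrt{42270}$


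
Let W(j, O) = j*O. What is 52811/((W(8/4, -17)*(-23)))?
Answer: 52811/782 ≈ 67.533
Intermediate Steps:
W(j, O) = O*j
52811/((W(8/4, -17)*(-23))) = 52811/((-136/4*(-23))) = 52811/((-17*2*(-23))) = 52811/((-34*(-23))) = 52811/782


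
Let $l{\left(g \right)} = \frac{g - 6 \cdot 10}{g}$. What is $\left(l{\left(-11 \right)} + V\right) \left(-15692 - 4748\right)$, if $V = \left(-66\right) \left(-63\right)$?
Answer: $- \frac{936335960}{11} \approx -8.5121 \cdot 10^{7}$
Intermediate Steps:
$l{\left(g \right)} = \frac{-60 + g}{g}$ ($l{\left(g \right)} = \frac{g - 60}{g} = \frac{-60 + g}{g}$)
$V = 4158$
$\left(l{\left(-11 \right)} + V\right) \left(-15692 - 4748\right) = \left(\frac{-60 - 11}{-11} + 4158\right) \left(-15692 - 4748\right) = \left(\left(- \frac{1}{11}\right) \left(-71\right) + 4158\right) \left(-20440\right) = \left(\frac{71}{11} + 4158\right) \left(-20440\right) = \frac{45809}{11} \left(-20440\right) = - \frac{936335960}{11}$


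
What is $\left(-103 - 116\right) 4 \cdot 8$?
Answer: $-7008$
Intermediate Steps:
$\left(-103 - 116\right) 4 \cdot 8 = \left(-219\right) 32 = -7008$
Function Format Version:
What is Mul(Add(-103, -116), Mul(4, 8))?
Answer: -7008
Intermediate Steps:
Mul(Add(-103, -116), Mul(4, 8)) = Mul(-219, 32) = -7008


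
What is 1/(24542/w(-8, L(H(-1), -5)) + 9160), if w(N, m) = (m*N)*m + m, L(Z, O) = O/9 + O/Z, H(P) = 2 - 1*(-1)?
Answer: 1690/14486449 ≈ 0.00011666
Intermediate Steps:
H(P) = 3 (H(P) = 2 + 1 = 3)
L(Z, O) = O/9 + O/Z (L(Z, O) = O*(⅑) + O/Z = O/9 + O/Z)
w(N, m) = m + N*m² (w(N, m) = (N*m)*m + m = N*m² + m = m + N*m²)
1/(24542/w(-8, L(H(-1), -5)) + 9160) = 1/(24542/((((⅑)*(-5) - 5/3)*(1 - 8*((⅑)*(-5) - 5/3)))) + 9160) = 1/(24542/(((-5/9 - 5*⅓)*(1 - 8*(-5/9 - 5*⅓)))) + 9160) = 1/(24542/(((-5/9 - 5/3)*(1 - 8*(-5/9 - 5/3)))) + 9160) = 1/(24542/((-20*(1 - 8*(-20/9))/9)) + 9160) = 1/(24542/((-20*(1 + 160/9)/9)) + 9160) = 1/(24542/((-20/9*169/9)) + 9160) = 1/(24542/(-3380/81) + 9160) = 1/(24542*(-81/3380) + 9160) = 1/(-993951/1690 + 9160) = 1/(14486449/1690) = 1690/14486449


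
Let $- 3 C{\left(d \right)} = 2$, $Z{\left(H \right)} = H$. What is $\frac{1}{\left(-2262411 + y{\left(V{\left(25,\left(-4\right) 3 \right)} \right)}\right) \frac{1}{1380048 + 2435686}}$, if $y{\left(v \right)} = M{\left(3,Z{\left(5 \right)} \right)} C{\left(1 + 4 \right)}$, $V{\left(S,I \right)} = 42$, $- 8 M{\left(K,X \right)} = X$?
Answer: $- \frac{3522216}{2088379} \approx -1.6866$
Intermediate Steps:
$M{\left(K,X \right)} = - \frac{X}{8}$
$C{\left(d \right)} = - \frac{2}{3}$ ($C{\left(d \right)} = \left(- \frac{1}{3}\right) 2 = - \frac{2}{3}$)
$y{\left(v \right)} = \frac{5}{12}$ ($y{\left(v \right)} = \left(- \frac{1}{8}\right) 5 \left(- \frac{2}{3}\right) = \left(- \frac{5}{8}\right) \left(- \frac{2}{3}\right) = \frac{5}{12}$)
$\frac{1}{\left(-2262411 + y{\left(V{\left(25,\left(-4\right) 3 \right)} \right)}\right) \frac{1}{1380048 + 2435686}} = \frac{1}{\left(-2262411 + \frac{5}{12}\right) \frac{1}{1380048 + 2435686}} = \frac{1}{\left(- \frac{27148927}{12}\right) \frac{1}{3815734}} = \frac{1}{- \frac{2088379}{3522216}} = - \frac{3522216}{2088379}$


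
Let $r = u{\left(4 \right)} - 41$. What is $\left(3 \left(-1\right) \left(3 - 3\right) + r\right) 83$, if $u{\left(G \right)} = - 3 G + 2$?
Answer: $-4233$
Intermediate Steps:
$u{\left(G \right)} = 2 - 3 G$
$r = -51$ ($r = \left(2 - 12\right) - 41 = -10 - 41 = -51$)
$\left(3 \left(-1\right) \left(3 - 3\right) + r\right) 83 = \left(3 \left(-1\right) \left(3 - 3\right) - 51\right) 83 = \left(\left(-3\right) 0 - 51\right) 83 = \left(0 - 51\right) 83 = \left(-51\right) 83 = -4233$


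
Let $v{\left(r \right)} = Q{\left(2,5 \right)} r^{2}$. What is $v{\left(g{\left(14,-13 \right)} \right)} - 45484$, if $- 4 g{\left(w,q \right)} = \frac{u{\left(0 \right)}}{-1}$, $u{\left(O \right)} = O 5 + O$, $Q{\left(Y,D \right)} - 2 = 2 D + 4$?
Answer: $-45484$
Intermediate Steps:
$Q{\left(Y,D \right)} = 6 + 2 D$ ($Q{\left(Y,D \right)} = 2 + \left(2 D + 4\right) = 2 + \left(4 + 2 D\right) = 6 + 2 D$)
$u{\left(O \right)} = 6 O$ ($u{\left(O \right)} = 5 O + O = 6 O$)
$g{\left(w,q \right)} = 0$ ($g{\left(w,q \right)} = - \frac{6 \cdot 0 \frac{1}{-1}}{4} = - \frac{0 \left(-1\right)}{4} = \left(- \frac{1}{4}\right) 0 = 0$)
$v{\left(r \right)} = 16 r^{2}$ ($v{\left(r \right)} = \left(6 + 2 \cdot 5\right) r^{2} = \left(6 + 10\right) r^{2} = 16 r^{2}$)
$v{\left(g{\left(14,-13 \right)} \right)} - 45484 = 16 \cdot 0^{2} - 45484 = 16 \cdot 0 - 45484 = 0 - 45484 = -45484$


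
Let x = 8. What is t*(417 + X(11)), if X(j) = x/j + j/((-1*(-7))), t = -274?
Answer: -8846364/77 ≈ -1.1489e+5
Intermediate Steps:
X(j) = 8/j + j/7 (X(j) = 8/j + j/((-1*(-7))) = 8/j + j/7)
t*(417 + X(11)) = -274*(417 + (8/11 + (⅐)*11)) = -274*(417 + (8*(1/11) + 11/7)) = -274*(417 + (8/11 + 11/7)) = -274*(417 + 177/77) = -274*32286/77 = -8846364/77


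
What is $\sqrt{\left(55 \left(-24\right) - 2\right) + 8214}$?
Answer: $2 \sqrt{1723} \approx 83.018$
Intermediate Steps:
$\sqrt{\left(55 \left(-24\right) - 2\right) + 8214} = \sqrt{\left(-1320 - 2\right) + 8214} = \sqrt{-1322 + 8214} = \sqrt{6892} = 2 \sqrt{1723}$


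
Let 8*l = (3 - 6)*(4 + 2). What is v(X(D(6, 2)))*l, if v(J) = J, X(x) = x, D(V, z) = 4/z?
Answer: -9/2 ≈ -4.5000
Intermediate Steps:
l = -9/4 (l = ((3 - 6)*(4 + 2))/8 = (-3*6)/8 = (⅛)*(-18) = -9/4 ≈ -2.2500)
v(X(D(6, 2)))*l = (4/2)*(-9/4) = (4*(½))*(-9/4) = 2*(-9/4) = -9/2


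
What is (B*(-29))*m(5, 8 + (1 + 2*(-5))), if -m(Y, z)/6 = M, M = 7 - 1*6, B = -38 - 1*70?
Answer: -18792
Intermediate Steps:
B = -108 (B = -38 - 70 = -108)
M = 1 (M = 7 - 6 = 1)
m(Y, z) = -6 (m(Y, z) = -6*1 = -6)
(B*(-29))*m(5, 8 + (1 + 2*(-5))) = -108*(-29)*(-6) = 3132*(-6) = -18792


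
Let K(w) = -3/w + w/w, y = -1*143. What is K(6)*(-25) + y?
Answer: -311/2 ≈ -155.50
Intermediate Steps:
y = -143
K(w) = 1 - 3/w (K(w) = -3/w + 1 = 1 - 3/w)
K(6)*(-25) + y = ((-3 + 6)/6)*(-25) - 143 = ((⅙)*3)*(-25) - 143 = (½)*(-25) - 143 = -25/2 - 143 = -311/2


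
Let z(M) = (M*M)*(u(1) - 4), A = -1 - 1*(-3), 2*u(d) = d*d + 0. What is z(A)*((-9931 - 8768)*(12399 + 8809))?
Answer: 5551957488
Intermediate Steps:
u(d) = d²/2 (u(d) = (d*d + 0)/2 = (d² + 0)/2 = d²/2)
A = 2 (A = -1 + 3 = 2)
z(M) = -7*M²/2 (z(M) = (M*M)*((½)*1² - 4) = M²*((½)*1 - 4) = M²*(½ - 4) = M²*(-7/2) = -7*M²/2)
z(A)*((-9931 - 8768)*(12399 + 8809)) = (-7/2*2²)*((-9931 - 8768)*(12399 + 8809)) = (-7/2*4)*(-18699*21208) = -14*(-396568392) = 5551957488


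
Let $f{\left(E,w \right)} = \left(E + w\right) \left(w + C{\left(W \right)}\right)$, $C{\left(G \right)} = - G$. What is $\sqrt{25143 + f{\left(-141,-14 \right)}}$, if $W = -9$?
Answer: $\sqrt{25918} \approx 160.99$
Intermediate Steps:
$f{\left(E,w \right)} = \left(9 + w\right) \left(E + w\right)$ ($f{\left(E,w \right)} = \left(E + w\right) \left(w - -9\right) = \left(E + w\right) \left(w + 9\right) = \left(E + w\right) \left(9 + w\right) = \left(9 + w\right) \left(E + w\right)$)
$\sqrt{25143 + f{\left(-141,-14 \right)}} = \sqrt{25143 + \left(\left(-14\right)^{2} + 9 \left(-141\right) + 9 \left(-14\right) - -1974\right)} = \sqrt{25143 + \left(196 - 1269 - 126 + 1974\right)} = \sqrt{25143 + 775} = \sqrt{25918}$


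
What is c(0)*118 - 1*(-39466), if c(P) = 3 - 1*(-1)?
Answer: 39938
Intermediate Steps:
c(P) = 4 (c(P) = 3 + 1 = 4)
c(0)*118 - 1*(-39466) = 4*118 - 1*(-39466) = 472 + 39466 = 39938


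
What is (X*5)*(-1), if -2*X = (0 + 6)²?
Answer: 90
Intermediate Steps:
X = -18 (X = -(0 + 6)²/2 = -½*6² = -½*36 = -18)
(X*5)*(-1) = -18*5*(-1) = -90*(-1) = 90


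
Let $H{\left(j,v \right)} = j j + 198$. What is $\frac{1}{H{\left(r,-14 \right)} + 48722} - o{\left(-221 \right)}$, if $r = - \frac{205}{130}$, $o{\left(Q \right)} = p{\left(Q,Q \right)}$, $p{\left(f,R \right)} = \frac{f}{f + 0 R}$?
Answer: $- \frac{33070925}{33071601} \approx -0.99998$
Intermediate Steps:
$p{\left(f,R \right)} = 1$ ($p{\left(f,R \right)} = \frac{f}{f + 0} = \frac{f}{f} = 1$)
$o{\left(Q \right)} = 1$
$r = - \frac{41}{26}$ ($r = \left(-205\right) \frac{1}{130} = - \frac{41}{26} \approx -1.5769$)
$H{\left(j,v \right)} = 198 + j^{2}$ ($H{\left(j,v \right)} = j^{2} + 198 = 198 + j^{2}$)
$\frac{1}{H{\left(r,-14 \right)} + 48722} - o{\left(-221 \right)} = \frac{1}{\left(198 + \left(- \frac{41}{26}\right)^{2}\right) + 48722} - 1 = \frac{1}{\left(198 + \frac{1681}{676}\right) + 48722} - 1 = \frac{1}{\frac{135529}{676} + 48722} - 1 = \frac{1}{\frac{33071601}{676}} - 1 = \frac{676}{33071601} - 1 = - \frac{33070925}{33071601}$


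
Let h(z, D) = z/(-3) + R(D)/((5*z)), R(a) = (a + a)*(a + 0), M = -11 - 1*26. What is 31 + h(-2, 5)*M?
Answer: 574/3 ≈ 191.33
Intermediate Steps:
M = -37 (M = -11 - 26 = -37)
R(a) = 2*a**2 (R(a) = (2*a)*a = 2*a**2)
h(z, D) = -z/3 + 2*D**2/(5*z) (h(z, D) = z/(-3) + (2*D**2)/((5*z)) = z*(-1/3) + (2*D**2)*(1/(5*z)) = -z/3 + 2*D**2/(5*z))
31 + h(-2, 5)*M = 31 + (-1/3*(-2) + (2/5)*5**2/(-2))*(-37) = 31 + (2/3 + (2/5)*25*(-1/2))*(-37) = 31 + (2/3 - 5)*(-37) = 31 - 13/3*(-37) = 31 + 481/3 = 574/3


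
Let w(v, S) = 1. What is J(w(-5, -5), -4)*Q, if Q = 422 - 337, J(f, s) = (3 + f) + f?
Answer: 425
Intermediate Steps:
J(f, s) = 3 + 2*f
Q = 85
J(w(-5, -5), -4)*Q = (3 + 2*1)*85 = (3 + 2)*85 = 5*85 = 425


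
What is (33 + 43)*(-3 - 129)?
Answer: -10032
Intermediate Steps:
(33 + 43)*(-3 - 129) = 76*(-132) = -10032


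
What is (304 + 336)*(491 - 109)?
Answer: 244480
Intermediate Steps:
(304 + 336)*(491 - 109) = 640*382 = 244480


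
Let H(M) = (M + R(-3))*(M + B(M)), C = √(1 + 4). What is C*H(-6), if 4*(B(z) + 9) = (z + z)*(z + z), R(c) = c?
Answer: -189*√5 ≈ -422.62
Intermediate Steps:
C = √5 ≈ 2.2361
B(z) = -9 + z² (B(z) = -9 + ((z + z)*(z + z))/4 = -9 + ((2*z)*(2*z))/4 = -9 + (4*z²)/4 = -9 + z²)
H(M) = (-3 + M)*(-9 + M + M²) (H(M) = (M - 3)*(M + (-9 + M²)) = (-3 + M)*(-9 + M + M²))
C*H(-6) = √5*(27 + (-6)³ - 12*(-6) - 2*(-6)²) = √5*(27 - 216 + 72 - 2*36) = √5*(27 - 216 + 72 - 72) = √5*(-189) = -189*√5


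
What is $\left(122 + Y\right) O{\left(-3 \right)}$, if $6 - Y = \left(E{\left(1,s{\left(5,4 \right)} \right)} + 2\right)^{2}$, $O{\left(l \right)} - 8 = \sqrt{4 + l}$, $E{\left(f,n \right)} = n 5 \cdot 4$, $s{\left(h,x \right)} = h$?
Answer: $-92484$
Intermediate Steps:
$E{\left(f,n \right)} = 20 n$ ($E{\left(f,n \right)} = 5 n 4 = 20 n$)
$O{\left(l \right)} = 8 + \sqrt{4 + l}$
$Y = -10398$ ($Y = 6 - \left(20 \cdot 5 + 2\right)^{2} = 6 - \left(100 + 2\right)^{2} = 6 - 102^{2} = 6 - 10404 = -10398$)
$\left(122 + Y\right) O{\left(-3 \right)} = \left(122 - 10398\right) \left(8 + \sqrt{4 - 3}\right) = - 10276 \left(8 + \sqrt{1}\right) = - 10276 \left(8 + 1\right) = \left(-10276\right) 9 = -92484$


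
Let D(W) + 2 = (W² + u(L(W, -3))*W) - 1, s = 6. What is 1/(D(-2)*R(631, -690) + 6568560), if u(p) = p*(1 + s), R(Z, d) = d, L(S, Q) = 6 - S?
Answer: 1/6645150 ≈ 1.5049e-7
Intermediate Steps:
u(p) = 7*p (u(p) = p*(1 + 6) = p*7 = 7*p)
D(W) = -3 + W² + W*(42 - 7*W) (D(W) = -2 + ((W² + (7*(6 - W))*W) - 1) = -2 + ((W² + (42 - 7*W)*W) - 1) = -2 + ((W² + W*(42 - 7*W)) - 1) = -2 + (-1 + W² + W*(42 - 7*W)) = -3 + W² + W*(42 - 7*W))
1/(D(-2)*R(631, -690) + 6568560) = 1/((-3 - 6*(-2)² + 42*(-2))*(-690) + 6568560) = 1/((-3 - 6*4 - 84)*(-690) + 6568560) = 1/((-3 - 24 - 84)*(-690) + 6568560) = 1/(-111*(-690) + 6568560) = 1/(76590 + 6568560) = 1/6645150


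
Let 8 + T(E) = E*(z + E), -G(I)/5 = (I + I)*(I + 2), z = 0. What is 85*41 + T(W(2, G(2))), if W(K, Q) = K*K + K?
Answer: 3513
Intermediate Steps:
G(I) = -10*I*(2 + I) (G(I) = -5*(I + I)*(I + 2) = -5*2*I*(2 + I) = -10*I*(2 + I))
W(K, Q) = K + K² (W(K, Q) = K² + K = K + K²)
T(E) = -8 + E² (T(E) = -8 + E*(0 + E) = -8 + E*E = -8 + E²)
85*41 + T(W(2, G(2))) = 85*41 + (-8 + (2*(1 + 2))²) = 3485 + (-8 + (2*3)²) = 3485 + (-8 + 6²) = 3485 + (-8 + 36) = 3485 + 28 = 3513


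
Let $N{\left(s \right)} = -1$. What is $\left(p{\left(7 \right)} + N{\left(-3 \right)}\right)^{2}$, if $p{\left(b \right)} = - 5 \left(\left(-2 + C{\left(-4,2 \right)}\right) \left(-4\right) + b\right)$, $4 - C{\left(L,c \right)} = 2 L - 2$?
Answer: $41616$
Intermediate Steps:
$C{\left(L,c \right)} = 6 - 2 L$ ($C{\left(L,c \right)} = 4 - \left(2 L - 2\right) = 4 - \left(-2 + 2 L\right) = 6 - 2 L$)
$p{\left(b \right)} = 240 - 5 b$ ($p{\left(b \right)} = - 5 \left(\left(-2 + \left(6 - -8\right)\right) \left(-4\right) + b\right) = - 5 \left(\left(-2 + \left(6 + 8\right)\right) \left(-4\right) + b\right) = - 5 \left(\left(-2 + 14\right) \left(-4\right) + b\right) = - 5 \left(12 \left(-4\right) + b\right) = - 5 \left(-48 + b\right) = 240 - 5 b$)
$\left(p{\left(7 \right)} + N{\left(-3 \right)}\right)^{2} = \left(\left(240 - 35\right) - 1\right)^{2} = \left(205 - 1\right)^{2} = 204^{2} = 41616$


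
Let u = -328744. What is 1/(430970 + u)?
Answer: 1/102226 ≈ 9.7822e-6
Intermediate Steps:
1/(430970 + u) = 1/(430970 - 328744) = 1/102226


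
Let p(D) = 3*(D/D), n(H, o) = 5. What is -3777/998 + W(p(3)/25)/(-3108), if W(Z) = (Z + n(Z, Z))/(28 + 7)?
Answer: -2567919811/678515250 ≈ -3.7846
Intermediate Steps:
p(D) = 3 (p(D) = 3*1 = 3)
W(Z) = 1/7 + Z/35 (W(Z) = (Z + 5)/(28 + 7) = (5 + Z)/35 = (5 + Z)*(1/35) = 1/7 + Z/35)
-3777/998 + W(p(3)/25)/(-3108) = -3777/998 + (1/7 + (3/25)/35)/(-3108) = -3777*1/998 + (1/7 + (3*(1/25))/35)*(-1/3108) = -3777/998 + (1/7 + (1/35)*(3/25))*(-1/3108) = -3777/998 + (1/7 + 3/875)*(-1/3108) = -3777/998 + (128/875)*(-1/3108) = -3777/998 - 32/679875 = -2567919811/678515250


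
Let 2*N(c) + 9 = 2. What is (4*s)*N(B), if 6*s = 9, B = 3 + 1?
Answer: -21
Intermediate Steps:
B = 4
s = 3/2 (s = (1/6)*9 = 3/2 ≈ 1.5000)
N(c) = -7/2 (N(c) = -9/2 + (1/2)*2 = -9/2 + 1 = -7/2)
(4*s)*N(B) = (4*(3/2))*(-7/2) = 6*(-7/2) = -21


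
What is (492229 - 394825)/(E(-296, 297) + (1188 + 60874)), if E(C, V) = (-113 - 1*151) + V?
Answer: 97404/62095 ≈ 1.5686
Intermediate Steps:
E(C, V) = -264 + V (E(C, V) = (-113 - 151) + V = -264 + V)
(492229 - 394825)/(E(-296, 297) + (1188 + 60874)) = (492229 - 394825)/((-264 + 297) + (1188 + 60874)) = 97404/(33 + 62062) = 97404/62095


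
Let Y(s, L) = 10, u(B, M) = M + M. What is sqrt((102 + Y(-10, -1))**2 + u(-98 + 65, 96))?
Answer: 8*sqrt(199) ≈ 112.85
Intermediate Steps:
u(B, M) = 2*M
sqrt((102 + Y(-10, -1))**2 + u(-98 + 65, 96)) = sqrt((102 + 10)**2 + 2*96) = sqrt(112**2 + 192) = sqrt(12544 + 192) = sqrt(12736) = 8*sqrt(199)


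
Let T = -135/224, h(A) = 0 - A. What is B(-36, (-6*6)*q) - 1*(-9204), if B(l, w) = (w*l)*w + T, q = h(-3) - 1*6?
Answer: -91996935/224 ≈ -4.1070e+5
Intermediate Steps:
h(A) = -A
T = -135/224 (T = -135*1/224 = -135/224 ≈ -0.60268)
q = -3 (q = -1*(-3) - 1*6 = 3 - 6 = -3)
B(l, w) = -135/224 + l*w**2 (B(l, w) = (w*l)*w - 135/224 = (l*w)*w - 135/224 = l*w**2 - 135/224 = -135/224 + l*w**2)
B(-36, (-6*6)*q) - 1*(-9204) = (-135/224 - 36*(-6*6*(-3))**2) - 1*(-9204) = (-135/224 - 36*(-36*(-3))**2) + 9204 = (-135/224 - 36*108**2) + 9204 = (-135/224 - 36*11664) + 9204 = (-135/224 - 419904) + 9204 = -94058631/224 + 9204 = -91996935/224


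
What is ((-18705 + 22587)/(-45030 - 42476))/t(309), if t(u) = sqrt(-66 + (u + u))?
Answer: -647*sqrt(138)/4025276 ≈ -0.0018882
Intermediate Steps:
t(u) = sqrt(-66 + 2*u)
((-18705 + 22587)/(-45030 - 42476))/t(309) = ((-18705 + 22587)/(-45030 - 42476))/(sqrt(-66 + 2*309)) = (3882/(-87506))/(sqrt(-66 + 618)) = (3882*(-1/87506))/(sqrt(552)) = -1941*sqrt(138)/276/43753 = -647*sqrt(138)/4025276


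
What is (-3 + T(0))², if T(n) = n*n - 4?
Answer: 49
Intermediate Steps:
T(n) = -4 + n² (T(n) = n² - 4 = -4 + n²)
(-3 + T(0))² = (-3 + (-4 + 0²))² = (-3 + (-4 + 0))² = (-3 - 4)² = (-7)² = 49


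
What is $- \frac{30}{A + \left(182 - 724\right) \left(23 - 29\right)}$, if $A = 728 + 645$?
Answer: $- \frac{6}{925} \approx -0.0064865$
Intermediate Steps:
$A = 1373$
$- \frac{30}{A + \left(182 - 724\right) \left(23 - 29\right)} = - \frac{30}{1373 + \left(182 - 724\right) \left(23 - 29\right)} = - \frac{30}{1373 - -3252} = - \frac{30}{1373 + 3252} = - \frac{30}{4625} = \left(-30\right) \frac{1}{4625} = - \frac{6}{925}$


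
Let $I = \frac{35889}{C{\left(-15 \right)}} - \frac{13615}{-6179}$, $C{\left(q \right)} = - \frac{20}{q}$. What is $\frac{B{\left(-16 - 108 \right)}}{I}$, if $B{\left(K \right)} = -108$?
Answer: $- \frac{2669328}{665328853} \approx -0.004012$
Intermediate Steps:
$I = \frac{665328853}{24716}$ ($I = \frac{35889}{\left(-20\right) \frac{1}{-15}} - \frac{13615}{-6179} = \frac{35889}{\left(-20\right) \left(- \frac{1}{15}\right)} - - \frac{13615}{6179} = \frac{35889}{\frac{4}{3}} + \frac{13615}{6179} = 35889 \cdot \frac{3}{4} + \frac{13615}{6179} = \frac{107667}{4} + \frac{13615}{6179} = \frac{665328853}{24716} \approx 26919.0$)
$\frac{B{\left(-16 - 108 \right)}}{I} = - \frac{108}{\frac{665328853}{24716}} = \left(-108\right) \frac{24716}{665328853} = - \frac{2669328}{665328853}$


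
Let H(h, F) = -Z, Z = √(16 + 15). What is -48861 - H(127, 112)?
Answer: -48861 + √31 ≈ -48855.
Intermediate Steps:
Z = √31 ≈ 5.5678
H(h, F) = -√31
-48861 - H(127, 112) = -48861 - (-1)*√31 = -48861 + √31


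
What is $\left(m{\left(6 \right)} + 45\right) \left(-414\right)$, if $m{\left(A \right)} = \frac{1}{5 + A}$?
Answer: $- \frac{205344}{11} \approx -18668.0$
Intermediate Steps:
$\left(m{\left(6 \right)} + 45\right) \left(-414\right) = \left(\frac{1}{5 + 6} + 45\right) \left(-414\right) = \left(\frac{1}{11} + 45\right) \left(-414\right) = \frac{496}{11} \left(-414\right) = - \frac{205344}{11}$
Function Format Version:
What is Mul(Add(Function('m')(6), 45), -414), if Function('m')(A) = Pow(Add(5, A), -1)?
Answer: Rational(-205344, 11) ≈ -18668.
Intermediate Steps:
Mul(Add(Function('m')(6), 45), -414) = Mul(Add(Pow(Add(5, 6), -1), 45), -414) = Mul(Add(Pow(11, -1), 45), -414) = Mul(Add(Rational(1, 11), 45), -414) = Mul(Rational(496, 11), -414) = Rational(-205344, 11)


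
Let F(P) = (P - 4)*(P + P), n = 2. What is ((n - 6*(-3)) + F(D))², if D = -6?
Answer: 19600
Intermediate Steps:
F(P) = 2*P*(-4 + P) (F(P) = (-4 + P)*(2*P) = 2*P*(-4 + P))
((n - 6*(-3)) + F(D))² = ((2 - 6*(-3)) + 2*(-6)*(-4 - 6))² = ((2 + 18) + 2*(-6)*(-10))² = (20 + 120)² = 140² = 19600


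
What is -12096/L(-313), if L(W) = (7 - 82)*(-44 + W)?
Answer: -192/425 ≈ -0.45176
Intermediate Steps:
L(W) = 3300 - 75*W (L(W) = -75*(-44 + W) = 3300 - 75*W)
-12096/L(-313) = -12096/(3300 - 75*(-313)) = -12096/(3300 + 23475) = -12096/26775 = -12096*1/26775 = -192/425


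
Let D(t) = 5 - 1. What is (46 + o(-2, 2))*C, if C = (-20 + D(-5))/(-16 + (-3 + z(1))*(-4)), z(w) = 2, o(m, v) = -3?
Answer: 172/3 ≈ 57.333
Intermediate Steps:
D(t) = 4
C = 4/3 (C = (-20 + 4)/(-16 + (-3 + 2)*(-4)) = -16/(-16 - 1*(-4)) = -16/(-16 + 4) = -16/(-12) = -16*(-1/12) = 4/3 ≈ 1.3333)
(46 + o(-2, 2))*C = (46 - 3)*(4/3) = 43*(4/3) = 172/3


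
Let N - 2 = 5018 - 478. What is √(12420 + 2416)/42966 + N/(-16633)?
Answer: -4542/16633 + √3709/21483 ≈ -0.27024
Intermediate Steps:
N = 4542 (N = 2 + (5018 - 478) = 2 + 4540 = 4542)
√(12420 + 2416)/42966 + N/(-16633) = √(12420 + 2416)/42966 + 4542/(-16633) = √14836*(1/42966) + 4542*(-1/16633) = (2*√3709)*(1/42966) - 4542/16633 = √3709/21483 - 4542/16633 = -4542/16633 + √3709/21483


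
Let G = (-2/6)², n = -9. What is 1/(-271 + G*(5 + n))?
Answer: -9/2443 ≈ -0.0036840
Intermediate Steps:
G = ⅑ (G = (-2*⅙)² = (-⅓)² = ⅑ ≈ 0.11111)
1/(-271 + G*(5 + n)) = 1/(-271 + (5 - 9)/9) = 1/(-271 + (⅑)*(-4)) = 1/(-271 - 4/9) = 1/(-2443/9) = -9/2443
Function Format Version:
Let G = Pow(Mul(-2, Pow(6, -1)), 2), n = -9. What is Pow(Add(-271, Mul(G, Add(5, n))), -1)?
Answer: Rational(-9, 2443) ≈ -0.0036840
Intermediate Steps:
G = Rational(1, 9) (G = Pow(Mul(-2, Rational(1, 6)), 2) = Pow(Rational(-1, 3), 2) = Rational(1, 9) ≈ 0.11111)
Pow(Add(-271, Mul(G, Add(5, n))), -1) = Pow(Add(-271, Mul(Rational(1, 9), Add(5, -9))), -1) = Pow(Add(-271, Mul(Rational(1, 9), -4)), -1) = Pow(Add(-271, Rational(-4, 9)), -1) = Pow(Rational(-2443, 9), -1) = Rational(-9, 2443)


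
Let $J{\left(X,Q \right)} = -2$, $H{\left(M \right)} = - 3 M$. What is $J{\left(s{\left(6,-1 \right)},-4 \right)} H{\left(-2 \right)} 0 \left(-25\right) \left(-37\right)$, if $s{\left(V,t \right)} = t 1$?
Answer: $0$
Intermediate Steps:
$s{\left(V,t \right)} = t$
$J{\left(s{\left(6,-1 \right)},-4 \right)} H{\left(-2 \right)} 0 \left(-25\right) \left(-37\right) = - 2 \left(\left(-3\right) \left(-2\right)\right) 0 \left(-25\right) \left(-37\right) = \left(-2\right) 6 \cdot 0 \left(-25\right) \left(-37\right) = \left(-12\right) 0 \left(-25\right) \left(-37\right) = 0 \left(-25\right) \left(-37\right) = 0 \left(-37\right) = 0$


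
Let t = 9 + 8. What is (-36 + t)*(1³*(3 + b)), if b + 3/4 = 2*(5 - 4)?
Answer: -323/4 ≈ -80.750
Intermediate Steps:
b = 5/4 (b = -¾ + 2*(5 - 4) = -¾ + 2*1 = -¾ + 2 = 5/4 ≈ 1.2500)
t = 17
(-36 + t)*(1³*(3 + b)) = (-36 + 17)*(1³*(3 + 5/4)) = -19*17/4 = -323/4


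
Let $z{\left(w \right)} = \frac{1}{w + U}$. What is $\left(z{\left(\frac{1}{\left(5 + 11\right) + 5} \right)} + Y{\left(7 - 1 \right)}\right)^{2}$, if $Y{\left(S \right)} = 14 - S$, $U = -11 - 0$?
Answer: $\frac{3308761}{52900} \approx 62.547$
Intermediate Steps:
$U = -11$ ($U = -11 + 0 = -11$)
$z{\left(w \right)} = \frac{1}{-11 + w}$ ($z{\left(w \right)} = \frac{1}{w - 11} = \frac{1}{-11 + w}$)
$\left(z{\left(\frac{1}{\left(5 + 11\right) + 5} \right)} + Y{\left(7 - 1 \right)}\right)^{2} = \left(\frac{1}{-11 + \frac{1}{\left(5 + 11\right) + 5}} + \left(14 - \left(7 - 1\right)\right)\right)^{2} = \left(\frac{1}{-11 + \frac{1}{16 + 5}} + \left(14 - \left(7 - 1\right)\right)\right)^{2} = \left(\frac{1}{-11 + \frac{1}{21}} + \left(14 - 6\right)\right)^{2} = \left(\frac{1}{- \frac{230}{21}} + 8\right)^{2} = \left(- \frac{21}{230} + 8\right)^{2} = \left(\frac{1819}{230}\right)^{2} = \frac{3308761}{52900}$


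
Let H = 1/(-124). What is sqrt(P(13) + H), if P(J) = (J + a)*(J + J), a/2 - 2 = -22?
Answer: I*sqrt(2698519)/62 ≈ 26.495*I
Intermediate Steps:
a = -40 (a = 4 + 2*(-22) = 4 - 44 = -40)
P(J) = 2*J*(-40 + J) (P(J) = (J - 40)*(J + J) = (-40 + J)*(2*J) = 2*J*(-40 + J))
H = -1/124 ≈ -0.0080645
sqrt(P(13) + H) = sqrt(2*13*(-40 + 13) - 1/124) = sqrt(2*13*(-27) - 1/124) = sqrt(-702 - 1/124) = sqrt(-87049/124) = I*sqrt(2698519)/62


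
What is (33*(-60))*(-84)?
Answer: 166320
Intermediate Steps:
(33*(-60))*(-84) = -1980*(-84) = 166320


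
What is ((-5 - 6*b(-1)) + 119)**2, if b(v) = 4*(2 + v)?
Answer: 8100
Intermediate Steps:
b(v) = 8 + 4*v
((-5 - 6*b(-1)) + 119)**2 = ((-5 - 6*(8 + 4*(-1))) + 119)**2 = ((-5 - 6*(8 - 4)) + 119)**2 = ((-5 - 6*4) + 119)**2 = ((-5 - 24) + 119)**2 = (-29 + 119)**2 = 90**2 = 8100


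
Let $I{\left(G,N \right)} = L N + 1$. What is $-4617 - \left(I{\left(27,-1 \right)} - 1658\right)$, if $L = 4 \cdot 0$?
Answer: $-2960$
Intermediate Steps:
$L = 0$
$I{\left(G,N \right)} = 1$ ($I{\left(G,N \right)} = 0 N + 1 = 0 + 1 = 1$)
$-4617 - \left(I{\left(27,-1 \right)} - 1658\right) = -4617 - \left(1 - 1658\right) = -4617 - -1657 = -4617 + 1657 = -2960$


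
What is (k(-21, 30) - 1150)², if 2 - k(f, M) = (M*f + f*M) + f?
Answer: 17689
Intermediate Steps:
k(f, M) = 2 - f - 2*M*f (k(f, M) = 2 - ((M*f + f*M) + f) = 2 - ((M*f + M*f) + f) = 2 - (2*M*f + f) = 2 - (f + 2*M*f) = 2 + (-f - 2*M*f) = 2 - f - 2*M*f)
(k(-21, 30) - 1150)² = ((2 - 1*(-21) - 2*30*(-21)) - 1150)² = ((2 + 21 + 1260) - 1150)² = (1283 - 1150)² = 133² = 17689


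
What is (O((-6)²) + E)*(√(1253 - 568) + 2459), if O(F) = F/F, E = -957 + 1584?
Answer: 1544252 + 628*√685 ≈ 1.5607e+6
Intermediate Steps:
E = 627
O(F) = 1
(O((-6)²) + E)*(√(1253 - 568) + 2459) = (1 + 627)*(√(1253 - 568) + 2459) = 628*(√685 + 2459) = 628*(2459 + √685) = 1544252 + 628*√685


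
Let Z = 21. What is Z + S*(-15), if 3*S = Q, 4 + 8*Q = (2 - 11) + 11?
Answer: 89/4 ≈ 22.250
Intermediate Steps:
Q = -1/4 (Q = -1/2 + ((2 - 11) + 11)/8 = -1/2 + (-9 + 11)/8 = -1/2 + (1/8)*2 = -1/2 + 1/4 = -1/4 ≈ -0.25000)
S = -1/12 (S = (1/3)*(-1/4) = -1/12 ≈ -0.083333)
Z + S*(-15) = 21 - 1/12*(-15) = 21 + 5/4 = 89/4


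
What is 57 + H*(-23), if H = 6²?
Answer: -771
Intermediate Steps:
H = 36
57 + H*(-23) = 57 + 36*(-23) = 57 - 828 = -771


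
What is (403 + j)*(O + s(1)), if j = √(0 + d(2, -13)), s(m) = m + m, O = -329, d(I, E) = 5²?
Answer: -133416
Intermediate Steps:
d(I, E) = 25
s(m) = 2*m
j = 5 (j = √(0 + 25) = √25 = 5)
(403 + j)*(O + s(1)) = (403 + 5)*(-329 + 2*1) = 408*(-329 + 2) = 408*(-327) = -133416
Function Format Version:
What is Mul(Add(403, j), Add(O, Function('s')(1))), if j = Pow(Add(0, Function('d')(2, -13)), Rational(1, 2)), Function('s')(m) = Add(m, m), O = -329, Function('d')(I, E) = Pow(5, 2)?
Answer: -133416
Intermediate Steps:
Function('d')(I, E) = 25
Function('s')(m) = Mul(2, m)
j = 5 (j = Pow(Add(0, 25), Rational(1, 2)) = Pow(25, Rational(1, 2)) = 5)
Mul(Add(403, j), Add(O, Function('s')(1))) = Mul(Add(403, 5), Add(-329, Mul(2, 1))) = Mul(408, Add(-329, 2)) = Mul(408, -327) = -133416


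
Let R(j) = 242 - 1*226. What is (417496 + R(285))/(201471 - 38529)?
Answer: 208756/81471 ≈ 2.5623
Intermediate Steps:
R(j) = 16 (R(j) = 242 - 226 = 16)
(417496 + R(285))/(201471 - 38529) = (417496 + 16)/(201471 - 38529) = 417512/162942 = 417512*(1/162942) = 208756/81471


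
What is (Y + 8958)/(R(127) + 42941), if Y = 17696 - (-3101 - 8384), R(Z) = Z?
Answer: 12713/14356 ≈ 0.88555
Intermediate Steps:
Y = 29181 (Y = 17696 - 1*(-11485) = 17696 + 11485 = 29181)
(Y + 8958)/(R(127) + 42941) = (29181 + 8958)/(127 + 42941) = 38139/43068 = 38139*(1/43068) = 12713/14356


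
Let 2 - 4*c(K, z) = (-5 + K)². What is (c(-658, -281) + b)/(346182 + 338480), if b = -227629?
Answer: -1350083/2738648 ≈ -0.49297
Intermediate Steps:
c(K, z) = ½ - (-5 + K)²/4
(c(-658, -281) + b)/(346182 + 338480) = ((½ - (-5 - 658)²/4) - 227629)/(346182 + 338480) = ((½ - ¼*(-663)²) - 227629)/684662 = ((½ - ¼*439569) - 227629)*(1/684662) = ((½ - 439569/4) - 227629)*(1/684662) = (-439567/4 - 227629)*(1/684662) = -1350083/4*1/684662 = -1350083/2738648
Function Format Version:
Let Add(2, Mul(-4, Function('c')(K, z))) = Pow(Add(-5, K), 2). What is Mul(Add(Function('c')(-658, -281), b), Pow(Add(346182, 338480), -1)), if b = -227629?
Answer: Rational(-1350083, 2738648) ≈ -0.49297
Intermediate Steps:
Function('c')(K, z) = Add(Rational(1, 2), Mul(Rational(-1, 4), Pow(Add(-5, K), 2)))
Mul(Add(Function('c')(-658, -281), b), Pow(Add(346182, 338480), -1)) = Mul(Add(Add(Rational(1, 2), Mul(Rational(-1, 4), Pow(Add(-5, -658), 2))), -227629), Pow(Add(346182, 338480), -1)) = Mul(Add(Add(Rational(1, 2), Mul(Rational(-1, 4), Pow(-663, 2))), -227629), Pow(684662, -1)) = Mul(Add(Add(Rational(1, 2), Mul(Rational(-1, 4), 439569)), -227629), Rational(1, 684662)) = Mul(Add(Add(Rational(1, 2), Rational(-439569, 4)), -227629), Rational(1, 684662)) = Mul(Add(Rational(-439567, 4), -227629), Rational(1, 684662)) = Mul(Rational(-1350083, 4), Rational(1, 684662)) = Rational(-1350083, 2738648)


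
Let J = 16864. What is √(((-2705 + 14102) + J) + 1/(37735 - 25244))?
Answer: 42*√2499673938/12491 ≈ 168.11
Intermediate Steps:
√(((-2705 + 14102) + J) + 1/(37735 - 25244)) = √(((-2705 + 14102) + 16864) + 1/(37735 - 25244)) = √((11397 + 16864) + 1/12491) = √(28261 + 1/12491) = √(353008152/12491) = 42*√2499673938/12491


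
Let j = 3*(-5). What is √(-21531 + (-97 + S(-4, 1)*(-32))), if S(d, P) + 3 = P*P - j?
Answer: 2*I*√5511 ≈ 148.47*I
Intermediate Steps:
j = -15
S(d, P) = 12 + P² (S(d, P) = -3 + (P*P - 1*(-15)) = -3 + (P² + 15) = -3 + (15 + P²) = 12 + P²)
√(-21531 + (-97 + S(-4, 1)*(-32))) = √(-21531 + (-97 + (12 + 1²)*(-32))) = √(-21531 + (-97 + (12 + 1)*(-32))) = √(-21531 + (-97 + 13*(-32))) = √(-21531 + (-97 - 416)) = √(-21531 - 513) = √(-22044) = 2*I*√5511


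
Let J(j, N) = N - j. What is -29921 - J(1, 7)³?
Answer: -30137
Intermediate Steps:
-29921 - J(1, 7)³ = -29921 - (7 - 1*1)³ = -29921 - (7 - 1)³ = -29921 - 1*6³ = -29921 - 1*216 = -29921 - 216 = -30137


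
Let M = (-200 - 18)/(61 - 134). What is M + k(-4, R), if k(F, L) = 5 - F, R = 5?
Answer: 875/73 ≈ 11.986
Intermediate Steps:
M = 218/73 (M = -218/(-73) = -218*(-1/73) = 218/73 ≈ 2.9863)
M + k(-4, R) = 218/73 + (5 - 1*(-4)) = 218/73 + (5 + 4) = 218/73 + 9 = 875/73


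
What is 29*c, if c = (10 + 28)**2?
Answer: 41876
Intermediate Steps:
c = 1444 (c = 38**2 = 1444)
29*c = 29*1444 = 41876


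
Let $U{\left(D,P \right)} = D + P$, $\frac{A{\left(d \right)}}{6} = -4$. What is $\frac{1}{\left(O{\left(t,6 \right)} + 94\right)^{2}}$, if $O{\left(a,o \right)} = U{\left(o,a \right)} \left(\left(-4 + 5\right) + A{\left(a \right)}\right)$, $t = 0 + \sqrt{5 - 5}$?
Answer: $\frac{1}{1936} \approx 0.00051653$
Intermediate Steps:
$A{\left(d \right)} = -24$ ($A{\left(d \right)} = 6 \left(-4\right) = -24$)
$t = 0$ ($t = 0 + \sqrt{0} = 0 + 0 = 0$)
$O{\left(a,o \right)} = - 23 a - 23 o$ ($O{\left(a,o \right)} = \left(o + a\right) \left(\left(-4 + 5\right) - 24\right) = \left(a + o\right) \left(1 - 24\right) = \left(a + o\right) \left(-23\right) = - 23 a - 23 o$)
$\frac{1}{\left(O{\left(t,6 \right)} + 94\right)^{2}} = \frac{1}{\left(\left(\left(-23\right) 0 - 138\right) + 94\right)^{2}} = \frac{1}{\left(\left(0 - 138\right) + 94\right)^{2}} = \frac{1}{\left(-138 + 94\right)^{2}} = \frac{1}{\left(-44\right)^{2}} = \frac{1}{1936}$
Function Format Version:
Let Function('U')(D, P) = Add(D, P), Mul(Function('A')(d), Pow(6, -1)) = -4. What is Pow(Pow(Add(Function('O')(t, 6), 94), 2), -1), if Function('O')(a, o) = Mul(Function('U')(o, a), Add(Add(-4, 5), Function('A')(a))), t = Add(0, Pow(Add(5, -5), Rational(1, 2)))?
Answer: Rational(1, 1936) ≈ 0.00051653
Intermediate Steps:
Function('A')(d) = -24 (Function('A')(d) = Mul(6, -4) = -24)
t = 0 (t = Add(0, Pow(0, Rational(1, 2))) = Add(0, 0) = 0)
Function('O')(a, o) = Add(Mul(-23, a), Mul(-23, o)) (Function('O')(a, o) = Mul(Add(o, a), Add(Add(-4, 5), -24)) = Mul(Add(a, o), Add(1, -24)) = Mul(Add(a, o), -23) = Add(Mul(-23, a), Mul(-23, o)))
Pow(Pow(Add(Function('O')(t, 6), 94), 2), -1) = Pow(Pow(Add(Add(Mul(-23, 0), Mul(-23, 6)), 94), 2), -1) = Pow(Pow(Add(Add(0, -138), 94), 2), -1) = Pow(Pow(Add(-138, 94), 2), -1) = Pow(Pow(-44, 2), -1) = Pow(1936, -1) = Rational(1, 1936)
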